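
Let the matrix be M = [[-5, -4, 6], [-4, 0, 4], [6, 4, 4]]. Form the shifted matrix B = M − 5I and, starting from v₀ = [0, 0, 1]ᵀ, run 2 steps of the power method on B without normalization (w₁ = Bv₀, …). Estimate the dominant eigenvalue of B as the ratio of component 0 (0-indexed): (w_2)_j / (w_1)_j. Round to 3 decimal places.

B = M − 5I has rows (-10, -4, 6); (-4, -5, 4); (6, 4, -1)
w1 = Bv₀ = ((-10)·0 + (-4)·0 + 6·1; (-4)·0 + (-5)·0 + 4·1; 6·0 + 4·0 + (-1)·1) = (6, 4, -1)
w2 = Bw1 = ((-10)·6 + (-4)·4 + 6·(-1); (-4)·6 + (-5)·4 + 4·(-1); 6·6 + 4·4 + (-1)·(-1)) = (-82, -48, 53)
Ratio: -82/6 = -13.667

-13.667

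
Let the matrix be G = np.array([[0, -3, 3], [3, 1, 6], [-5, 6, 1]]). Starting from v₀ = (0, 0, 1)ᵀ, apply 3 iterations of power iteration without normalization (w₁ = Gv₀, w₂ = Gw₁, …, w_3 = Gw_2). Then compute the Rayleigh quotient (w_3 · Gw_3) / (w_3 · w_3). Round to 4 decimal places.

w1 = Gv₀ = (0·0 + (-3)·0 + 3·1; 3·0 + 1·0 + 6·1; (-5)·0 + 6·0 + 1·1) = (3, 6, 1)
w2 = Gw1 = (0·3 + (-3)·6 + 3·1; 3·3 + 1·6 + 6·1; (-5)·3 + 6·6 + 1·1) = (-15, 21, 22)
w3 = Gw2 = (3, 108, 223)
Gw3 = (345, 1455, 856)
w3·Gw3 = 3·345 + 108·1455 + 223·856 = 349063; w3·w3 = 3·3 + 108·108 + 223·223 = 61402
λ ≈ 349063/61402 = 5.6849

λ ≈ 5.6849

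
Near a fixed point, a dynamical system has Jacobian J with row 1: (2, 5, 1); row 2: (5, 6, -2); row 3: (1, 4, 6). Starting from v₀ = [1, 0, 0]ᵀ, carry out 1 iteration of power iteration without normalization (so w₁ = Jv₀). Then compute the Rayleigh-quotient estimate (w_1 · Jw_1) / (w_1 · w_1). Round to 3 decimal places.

9.267

w1 = Jv₀ = (2·1 + 5·0 + 1·0; 5·1 + 6·0 + (-2)·0; 1·1 + 4·0 + 6·0) = (2, 5, 1)
Jw1 = (30, 38, 28)
w1·Jw1 = 2·30 + 5·38 + 1·28 = 278; w1·w1 = 2·2 + 5·5 + 1·1 = 30
λ ≈ 278/30 = 9.267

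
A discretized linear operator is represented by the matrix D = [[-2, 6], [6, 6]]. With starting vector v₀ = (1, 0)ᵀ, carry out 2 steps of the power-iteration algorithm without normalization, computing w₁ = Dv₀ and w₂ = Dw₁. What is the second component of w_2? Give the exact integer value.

w1 = Dv₀ = ((-2)·1 + 6·0; 6·1 + 6·0) = (-2, 6)
w2 = Dw1 = ((-2)·(-2) + 6·6; 6·(-2) + 6·6) = (40, 24)
The requested component of w2 is 24.

24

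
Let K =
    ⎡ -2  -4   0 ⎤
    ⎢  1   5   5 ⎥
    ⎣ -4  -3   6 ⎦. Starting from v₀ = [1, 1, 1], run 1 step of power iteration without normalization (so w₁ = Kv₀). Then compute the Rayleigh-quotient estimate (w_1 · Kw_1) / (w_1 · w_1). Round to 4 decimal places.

λ ≈ 4.3734

w1 = Kv₀ = ((-2)·1 + (-4)·1 + 0·1; 1·1 + 5·1 + 5·1; (-4)·1 + (-3)·1 + 6·1) = (-6, 11, -1)
Kw1 = (-32, 44, -15)
w1·Kw1 = (-6)·(-32) + 11·44 + (-1)·(-15) = 691; w1·w1 = (-6)·(-6) + 11·11 + (-1)·(-1) = 158
λ ≈ 691/158 = 4.3734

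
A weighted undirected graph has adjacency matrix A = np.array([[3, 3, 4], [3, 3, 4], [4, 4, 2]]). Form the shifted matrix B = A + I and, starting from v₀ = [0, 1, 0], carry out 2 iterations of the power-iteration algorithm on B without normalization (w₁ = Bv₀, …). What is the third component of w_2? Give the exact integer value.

B = A + I has rows (4, 3, 4); (3, 4, 4); (4, 4, 3)
w1 = Bv₀ = (3, 4, 4)
w2 = Bw1 = (40, 41, 40)
Requested component of w2: 40

40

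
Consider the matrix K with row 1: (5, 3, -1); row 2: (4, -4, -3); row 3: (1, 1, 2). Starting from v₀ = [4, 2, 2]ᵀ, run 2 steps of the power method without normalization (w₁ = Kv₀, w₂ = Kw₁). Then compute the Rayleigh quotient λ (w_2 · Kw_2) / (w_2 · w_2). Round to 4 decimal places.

5.2712

w1 = Kv₀ = (5·4 + 3·2 + (-1)·2; 4·4 + (-4)·2 + (-3)·2; 1·4 + 1·2 + 2·2) = (24, 2, 10)
w2 = Kw1 = (5·24 + 3·2 + (-1)·10; 4·24 + (-4)·2 + (-3)·10; 1·24 + 1·2 + 2·10) = (116, 58, 46)
Kw2 = (708, 94, 266)
w2·Kw2 = 116·708 + 58·94 + 46·266 = 99816; w2·w2 = 116·116 + 58·58 + 46·46 = 18936
λ ≈ 99816/18936 = 5.2712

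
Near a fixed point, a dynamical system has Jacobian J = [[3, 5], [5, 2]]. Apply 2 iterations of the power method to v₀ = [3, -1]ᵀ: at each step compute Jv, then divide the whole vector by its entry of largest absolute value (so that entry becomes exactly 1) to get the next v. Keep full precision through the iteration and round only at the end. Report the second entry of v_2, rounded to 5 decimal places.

Jv0 = (4.000000, 13.000000); divide by 13.000000 → v1 = (0.307692, 1.000000)
Jv1 = (5.923077, 3.538462); divide by 5.923077 → v2 = (1.000000, 0.597403)
Requested entry of v2: 46/77 = 0.59740

0.59740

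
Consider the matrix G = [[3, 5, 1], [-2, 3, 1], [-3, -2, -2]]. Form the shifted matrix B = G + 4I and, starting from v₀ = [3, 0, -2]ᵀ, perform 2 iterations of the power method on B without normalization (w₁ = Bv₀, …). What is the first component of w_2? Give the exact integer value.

80

B = G + 4I has rows (7, 5, 1); (-2, 7, 1); (-3, -2, 2)
w1 = Bv₀ = (19, -8, -13)
w2 = Bw1 = (80, -107, -67)
Requested component of w2: 80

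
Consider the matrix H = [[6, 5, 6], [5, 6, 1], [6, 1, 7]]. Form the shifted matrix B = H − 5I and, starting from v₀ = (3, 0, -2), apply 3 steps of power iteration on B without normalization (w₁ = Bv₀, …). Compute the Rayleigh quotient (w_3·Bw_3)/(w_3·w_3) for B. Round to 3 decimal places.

B = H − 5I has rows (1, 5, 6); (5, 1, 1); (6, 1, 2)
w1 = Bv₀ = (1·3 + 5·0 + 6·(-2); 5·3 + 1·0 + 1·(-2); 6·3 + 1·0 + 2·(-2)) = (-9, 13, 14)
w2 = Bw1 = (1·(-9) + 5·13 + 6·14; 5·(-9) + 1·13 + 1·14; 6·(-9) + 1·13 + 2·14) = (140, -18, -13)
w3 = Bw2 = (-28, 669, 796)
Bw3 = (8093, 1325, 2093)
w3·Bw3 = 2325849; w3·w3 = 1081961; μ ≈ 2325849/1081961 = 2.150

2.150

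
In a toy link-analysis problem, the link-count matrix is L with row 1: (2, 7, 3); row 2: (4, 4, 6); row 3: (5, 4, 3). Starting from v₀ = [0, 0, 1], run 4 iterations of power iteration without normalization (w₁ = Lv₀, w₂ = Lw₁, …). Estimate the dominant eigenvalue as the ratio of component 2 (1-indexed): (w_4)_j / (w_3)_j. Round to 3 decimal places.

λ ≈ 12.762

w1 = Lv₀ = (2·0 + 7·0 + 3·1; 4·0 + 4·0 + 6·1; 5·0 + 4·0 + 3·1) = (3, 6, 3)
w2 = Lw1 = (2·3 + 7·6 + 3·3; 4·3 + 4·6 + 6·3; 5·3 + 4·6 + 3·3) = (57, 54, 48)
w3 = Lw2 = (636, 732, 645)
w4 = Lw3 = (8331, 9342, 8043)
Ratio at component: 9342 / 732 = 12.762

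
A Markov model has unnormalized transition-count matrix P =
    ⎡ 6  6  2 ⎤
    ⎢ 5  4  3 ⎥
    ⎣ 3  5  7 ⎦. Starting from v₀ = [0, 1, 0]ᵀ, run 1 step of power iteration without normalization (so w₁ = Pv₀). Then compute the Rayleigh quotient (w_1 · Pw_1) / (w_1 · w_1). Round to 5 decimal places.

13.36364

w1 = Pv₀ = (6, 4, 5)
Pw1 = (70, 61, 73)
w1·Pw1 = 6·70 + 4·61 + 5·73 = 1029; w1·w1 = 6·6 + 4·4 + 5·5 = 77
λ ≈ 1029/77 = 13.36364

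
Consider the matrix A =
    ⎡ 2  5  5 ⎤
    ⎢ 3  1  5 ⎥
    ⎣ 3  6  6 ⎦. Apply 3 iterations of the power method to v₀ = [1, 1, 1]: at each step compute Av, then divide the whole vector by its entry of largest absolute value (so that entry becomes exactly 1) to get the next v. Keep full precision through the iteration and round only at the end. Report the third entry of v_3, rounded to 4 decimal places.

1.0000

Av0 = (12.00000, 9.00000, 15.00000); divide by 15.00000 → v1 = (0.80000, 0.60000, 1.00000)
Av1 = (9.60000, 8.00000, 12.00000); divide by 12.00000 → v2 = (0.80000, 0.66667, 1.00000)
Av2 = (9.93333, 8.06667, 12.40000); divide by 12.40000 → v3 = (0.80108, 0.65054, 1.00000)
Requested entry of v3: 2232/2232 = 1.0000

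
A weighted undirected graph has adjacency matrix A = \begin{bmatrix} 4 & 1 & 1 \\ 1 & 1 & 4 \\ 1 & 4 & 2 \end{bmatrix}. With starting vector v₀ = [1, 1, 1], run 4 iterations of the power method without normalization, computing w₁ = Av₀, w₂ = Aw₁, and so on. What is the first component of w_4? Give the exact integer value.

1466

w1 = Av₀ = (6, 6, 7)
w2 = Aw1 = (37, 40, 44)
w3 = Aw2 = (232, 253, 285)
w4 = Aw3 = (1466, 1625, 1814)
The requested component of w4 is 1466.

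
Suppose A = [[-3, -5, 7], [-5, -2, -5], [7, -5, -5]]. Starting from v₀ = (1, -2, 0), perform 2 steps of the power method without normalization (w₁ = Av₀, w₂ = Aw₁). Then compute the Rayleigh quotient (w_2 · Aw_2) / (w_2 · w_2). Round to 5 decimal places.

w1 = Av₀ = (7, -1, 17)
w2 = Aw1 = (103, -118, -31)
Aw2 = (64, -124, 1466)
w2·Aw2 = 103·64 + (-118)·(-124) + (-31)·1466 = -24222; w2·w2 = 103·103 + (-118)·(-118) + (-31)·(-31) = 25494
λ ≈ -24222/25494 = -0.95011

λ ≈ -0.95011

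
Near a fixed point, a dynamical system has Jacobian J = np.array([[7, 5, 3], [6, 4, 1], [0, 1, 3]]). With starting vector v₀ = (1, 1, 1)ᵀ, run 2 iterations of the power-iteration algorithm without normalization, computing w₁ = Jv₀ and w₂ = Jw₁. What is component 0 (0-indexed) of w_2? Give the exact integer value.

172

w1 = Jv₀ = (7·1 + 5·1 + 3·1; 6·1 + 4·1 + 1·1; 0·1 + 1·1 + 3·1) = (15, 11, 4)
w2 = Jw1 = (7·15 + 5·11 + 3·4; 6·15 + 4·11 + 1·4; 0·15 + 1·11 + 3·4) = (172, 138, 23)
The requested component of w2 is 172.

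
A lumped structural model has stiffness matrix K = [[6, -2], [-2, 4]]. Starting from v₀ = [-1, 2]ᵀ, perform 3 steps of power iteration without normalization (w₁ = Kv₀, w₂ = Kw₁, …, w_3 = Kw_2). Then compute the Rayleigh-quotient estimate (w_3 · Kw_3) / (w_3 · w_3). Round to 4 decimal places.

λ ≈ 7.2308

w1 = Kv₀ = (-10, 10)
w2 = Kw1 = (-80, 60)
w3 = Kw2 = (-600, 400)
Kw3 = (-4400, 2800)
w3·Kw3 = (-600)·(-4400) + 400·2800 = 3760000; w3·w3 = (-600)·(-600) + 400·400 = 520000
λ ≈ 3760000/520000 = 7.2308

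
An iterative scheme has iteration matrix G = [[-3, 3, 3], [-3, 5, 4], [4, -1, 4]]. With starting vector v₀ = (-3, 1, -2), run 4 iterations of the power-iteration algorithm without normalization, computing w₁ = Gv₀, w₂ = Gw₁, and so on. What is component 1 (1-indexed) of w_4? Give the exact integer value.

-1962

w1 = Gv₀ = ((-3)·(-3) + 3·1 + 3·(-2); (-3)·(-3) + 5·1 + 4·(-2); 4·(-3) + (-1)·1 + 4·(-2)) = (6, 6, -21)
w2 = Gw1 = ((-3)·6 + 3·6 + 3·(-21); (-3)·6 + 5·6 + 4·(-21); 4·6 + (-1)·6 + 4·(-21)) = (-63, -72, -66)
w3 = Gw2 = (-225, -435, -444)
w4 = Gw3 = (-1962, -3276, -2241)
The requested component of w4 is -1962.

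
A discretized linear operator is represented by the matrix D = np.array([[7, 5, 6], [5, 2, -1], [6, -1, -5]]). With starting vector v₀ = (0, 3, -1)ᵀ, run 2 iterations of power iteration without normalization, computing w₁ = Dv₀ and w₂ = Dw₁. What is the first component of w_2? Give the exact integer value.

w1 = Dv₀ = (7·0 + 5·3 + 6·(-1); 5·0 + 2·3 + (-1)·(-1); 6·0 + (-1)·3 + (-5)·(-1)) = (9, 7, 2)
w2 = Dw1 = (7·9 + 5·7 + 6·2; 5·9 + 2·7 + (-1)·2; 6·9 + (-1)·7 + (-5)·2) = (110, 57, 37)
The requested component of w2 is 110.

110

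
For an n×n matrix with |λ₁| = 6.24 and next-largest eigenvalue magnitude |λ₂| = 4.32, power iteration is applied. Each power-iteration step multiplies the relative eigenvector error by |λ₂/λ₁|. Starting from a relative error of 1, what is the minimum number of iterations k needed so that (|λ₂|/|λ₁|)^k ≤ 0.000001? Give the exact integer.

38

|λ₂/λ₁| = 4.32/6.24 = 0.69231
Need k ≥ ln(0.000001) / ln(0.69231) = -13.8155 / -0.3677 ≈ 37.570
Smallest integer k satisfying the bound: 38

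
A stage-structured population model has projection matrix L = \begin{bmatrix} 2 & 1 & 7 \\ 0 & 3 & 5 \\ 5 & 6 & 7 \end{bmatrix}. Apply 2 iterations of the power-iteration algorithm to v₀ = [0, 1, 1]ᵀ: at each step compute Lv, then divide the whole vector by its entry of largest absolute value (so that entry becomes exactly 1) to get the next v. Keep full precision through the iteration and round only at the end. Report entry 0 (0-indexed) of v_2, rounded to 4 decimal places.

0.6425

Lv0 = (8.00000, 8.00000, 13.00000); divide by 13.00000 → v1 = (0.61538, 0.61538, 1.00000)
Lv1 = (8.84615, 6.84615, 13.76923); divide by 13.76923 → v2 = (0.64246, 0.49721, 1.00000)
Requested entry of v2: 115/179 = 0.6425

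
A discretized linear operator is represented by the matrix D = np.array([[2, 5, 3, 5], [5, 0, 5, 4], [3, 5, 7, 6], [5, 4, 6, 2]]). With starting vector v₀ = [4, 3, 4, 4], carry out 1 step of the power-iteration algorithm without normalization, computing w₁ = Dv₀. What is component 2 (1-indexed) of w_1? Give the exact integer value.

w1 = Dv₀ = (2·4 + 5·3 + 3·4 + 5·4; 5·4 + 0·3 + 5·4 + 4·4; 3·4 + 5·3 + 7·4 + 6·4; 5·4 + 4·3 + 6·4 + 2·4) = (55, 56, 79, 64)
The requested component of w1 is 56.

56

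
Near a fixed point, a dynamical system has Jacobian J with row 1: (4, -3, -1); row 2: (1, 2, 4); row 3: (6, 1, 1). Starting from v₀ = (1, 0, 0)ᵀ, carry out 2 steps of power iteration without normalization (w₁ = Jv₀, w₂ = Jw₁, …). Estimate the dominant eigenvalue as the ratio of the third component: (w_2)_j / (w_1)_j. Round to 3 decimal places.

λ ≈ 5.167

w1 = Jv₀ = (4·1 + (-3)·0 + (-1)·0; 1·1 + 2·0 + 4·0; 6·1 + 1·0 + 1·0) = (4, 1, 6)
w2 = Jw1 = (4·4 + (-3)·1 + (-1)·6; 1·4 + 2·1 + 4·6; 6·4 + 1·1 + 1·6) = (7, 30, 31)
Ratio at component: 31 / 6 = 5.167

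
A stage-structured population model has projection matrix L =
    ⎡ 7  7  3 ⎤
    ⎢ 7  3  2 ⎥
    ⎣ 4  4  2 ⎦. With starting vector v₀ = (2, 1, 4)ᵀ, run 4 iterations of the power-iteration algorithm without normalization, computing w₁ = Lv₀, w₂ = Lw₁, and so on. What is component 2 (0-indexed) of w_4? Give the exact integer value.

w1 = Lv₀ = (7·2 + 7·1 + 3·4; 7·2 + 3·1 + 2·4; 4·2 + 4·1 + 2·4) = (33, 25, 20)
w2 = Lw1 = (7·33 + 7·25 + 3·20; 7·33 + 3·25 + 2·20; 4·33 + 4·25 + 2·20) = (466, 346, 272)
w3 = Lw2 = (6500, 4844, 3792)
w4 = Lw3 = (90784, 67616, 52960)
The requested component of w4 is 52960.

52960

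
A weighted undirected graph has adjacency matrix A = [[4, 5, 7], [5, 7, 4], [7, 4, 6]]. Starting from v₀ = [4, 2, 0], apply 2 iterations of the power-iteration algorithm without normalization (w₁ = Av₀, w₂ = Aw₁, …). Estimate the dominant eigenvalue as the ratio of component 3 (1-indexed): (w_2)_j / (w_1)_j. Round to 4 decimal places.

w1 = Av₀ = (4·4 + 5·2 + 7·0; 5·4 + 7·2 + 4·0; 7·4 + 4·2 + 6·0) = (26, 34, 36)
w2 = Aw1 = (4·26 + 5·34 + 7·36; 5·26 + 7·34 + 4·36; 7·26 + 4·34 + 6·36) = (526, 512, 534)
Ratio at component: 534 / 36 = 14.8333

λ ≈ 14.8333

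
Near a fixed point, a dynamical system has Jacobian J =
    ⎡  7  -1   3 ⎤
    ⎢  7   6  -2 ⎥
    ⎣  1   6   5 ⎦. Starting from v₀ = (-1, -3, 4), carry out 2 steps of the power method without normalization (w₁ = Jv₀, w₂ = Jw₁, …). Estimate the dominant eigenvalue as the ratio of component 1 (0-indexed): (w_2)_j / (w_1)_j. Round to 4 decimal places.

w1 = Jv₀ = (7·(-1) + (-1)·(-3) + 3·4; 7·(-1) + 6·(-3) + (-2)·4; 1·(-1) + 6·(-3) + 5·4) = (8, -33, 1)
w2 = Jw1 = (7·8 + (-1)·(-33) + 3·1; 7·8 + 6·(-33) + (-2)·1; 1·8 + 6·(-33) + 5·1) = (92, -144, -185)
Ratio at component: -144 / -33 = 4.3636

λ ≈ 4.3636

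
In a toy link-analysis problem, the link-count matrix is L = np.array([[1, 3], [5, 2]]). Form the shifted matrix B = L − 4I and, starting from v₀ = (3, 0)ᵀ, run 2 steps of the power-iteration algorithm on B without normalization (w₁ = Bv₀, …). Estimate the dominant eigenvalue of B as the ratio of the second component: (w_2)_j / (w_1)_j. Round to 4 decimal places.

B = L − 4I has rows (-3, 3); (5, -2)
w1 = Bv₀ = ((-3)·3 + 3·0; 5·3 + (-2)·0) = (-9, 15)
w2 = Bw1 = ((-3)·(-9) + 3·15; 5·(-9) + (-2)·15) = (72, -75)
Ratio: -75/15 = -5.0000

μ ≈ -5.0000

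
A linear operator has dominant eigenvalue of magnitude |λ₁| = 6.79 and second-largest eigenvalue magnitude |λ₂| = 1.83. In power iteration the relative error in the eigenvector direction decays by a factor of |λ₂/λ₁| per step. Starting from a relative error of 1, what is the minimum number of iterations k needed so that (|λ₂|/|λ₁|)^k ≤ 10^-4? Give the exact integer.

|λ₂/λ₁| = 1.83/6.79 = 0.26951
Need k ≥ ln(10^-4) / ln(0.26951) = -9.2103 / -1.3111 ≈ 7.025
Smallest integer k satisfying the bound: 8

8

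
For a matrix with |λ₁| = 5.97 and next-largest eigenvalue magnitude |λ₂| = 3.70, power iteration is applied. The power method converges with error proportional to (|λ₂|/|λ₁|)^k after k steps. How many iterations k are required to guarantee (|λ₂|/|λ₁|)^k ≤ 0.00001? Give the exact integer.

25

|λ₂/λ₁| = 3.70/5.97 = 0.61977
Need k ≥ ln(0.00001) / ln(0.61977) = -11.5129 / -0.4784 ≈ 24.065
Smallest integer k satisfying the bound: 25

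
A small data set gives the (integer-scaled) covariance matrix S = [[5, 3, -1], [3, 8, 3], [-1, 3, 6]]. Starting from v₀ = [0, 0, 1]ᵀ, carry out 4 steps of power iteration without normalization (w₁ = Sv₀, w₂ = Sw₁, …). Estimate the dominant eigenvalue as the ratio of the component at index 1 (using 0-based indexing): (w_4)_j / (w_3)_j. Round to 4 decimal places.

11.0811

w1 = Sv₀ = (5·0 + 3·0 + (-1)·1; 3·0 + 8·0 + 3·1; (-1)·0 + 3·0 + 6·1) = (-1, 3, 6)
w2 = Sw1 = (5·(-1) + 3·3 + (-1)·6; 3·(-1) + 8·3 + 3·6; (-1)·(-1) + 3·3 + 6·6) = (-2, 39, 46)
w3 = Sw2 = (61, 444, 395)
w4 = Sw3 = (1242, 4920, 3641)
Ratio at component: 4920 / 444 = 11.0811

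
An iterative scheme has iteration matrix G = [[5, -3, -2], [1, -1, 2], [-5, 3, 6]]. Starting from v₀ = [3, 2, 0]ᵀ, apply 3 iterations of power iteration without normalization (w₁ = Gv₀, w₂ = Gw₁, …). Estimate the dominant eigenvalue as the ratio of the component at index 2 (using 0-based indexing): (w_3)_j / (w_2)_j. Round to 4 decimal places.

9.4375

w1 = Gv₀ = (9, 1, -9)
w2 = Gw1 = (60, -10, -96)
w3 = Gw2 = (522, -122, -906)
Ratio at component: -906 / -96 = 9.4375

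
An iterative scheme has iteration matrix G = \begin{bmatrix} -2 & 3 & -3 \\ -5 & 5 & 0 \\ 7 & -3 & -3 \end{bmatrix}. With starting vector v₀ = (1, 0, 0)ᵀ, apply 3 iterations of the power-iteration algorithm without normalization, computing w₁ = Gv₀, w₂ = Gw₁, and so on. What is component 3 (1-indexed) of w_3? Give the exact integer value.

w1 = Gv₀ = ((-2)·1 + 3·0 + (-3)·0; (-5)·1 + 5·0 + 0·0; 7·1 + (-3)·0 + (-3)·0) = (-2, -5, 7)
w2 = Gw1 = ((-2)·(-2) + 3·(-5) + (-3)·7; (-5)·(-2) + 5·(-5) + 0·7; 7·(-2) + (-3)·(-5) + (-3)·7) = (-32, -15, -20)
w3 = Gw2 = (79, 85, -119)
The requested component of w3 is -119.

-119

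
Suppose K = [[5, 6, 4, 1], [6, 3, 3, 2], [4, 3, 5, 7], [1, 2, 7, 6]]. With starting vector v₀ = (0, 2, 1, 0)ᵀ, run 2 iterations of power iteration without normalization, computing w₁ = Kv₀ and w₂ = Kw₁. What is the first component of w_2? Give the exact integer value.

w1 = Kv₀ = (16, 9, 11, 11)
w2 = Kw1 = (189, 178, 223, 177)
The requested component of w2 is 189.

189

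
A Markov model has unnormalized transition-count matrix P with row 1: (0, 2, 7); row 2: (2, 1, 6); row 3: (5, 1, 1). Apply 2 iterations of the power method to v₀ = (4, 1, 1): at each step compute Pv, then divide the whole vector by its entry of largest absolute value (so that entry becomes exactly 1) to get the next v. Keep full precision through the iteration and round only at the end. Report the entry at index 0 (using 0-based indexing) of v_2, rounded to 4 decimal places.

Pv0 = (9.00000, 15.00000, 22.00000); divide by 22.00000 → v1 = (0.40909, 0.68182, 1.00000)
Pv1 = (8.36364, 7.50000, 3.72727); divide by 8.36364 → v2 = (1.00000, 0.89674, 0.44565)
Requested entry of v2: 184/184 = 1.0000

1.0000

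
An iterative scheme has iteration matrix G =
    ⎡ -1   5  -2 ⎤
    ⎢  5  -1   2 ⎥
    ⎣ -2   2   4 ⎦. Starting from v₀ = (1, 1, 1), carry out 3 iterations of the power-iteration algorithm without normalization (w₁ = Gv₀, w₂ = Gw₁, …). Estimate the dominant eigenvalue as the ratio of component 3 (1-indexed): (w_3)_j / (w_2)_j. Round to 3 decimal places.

λ ≈ 3.333

w1 = Gv₀ = ((-1)·1 + 5·1 + (-2)·1; 5·1 + (-1)·1 + 2·1; (-2)·1 + 2·1 + 4·1) = (2, 6, 4)
w2 = Gw1 = ((-1)·2 + 5·6 + (-2)·4; 5·2 + (-1)·6 + 2·4; (-2)·2 + 2·6 + 4·4) = (20, 12, 24)
w3 = Gw2 = (-8, 136, 80)
Ratio at component: 80 / 24 = 3.333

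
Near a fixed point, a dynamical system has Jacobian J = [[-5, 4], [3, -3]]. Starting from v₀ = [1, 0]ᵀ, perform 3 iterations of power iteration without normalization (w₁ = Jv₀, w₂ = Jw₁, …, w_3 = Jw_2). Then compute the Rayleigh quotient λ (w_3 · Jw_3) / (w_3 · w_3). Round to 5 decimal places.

w1 = Jv₀ = ((-5)·1 + 4·0; 3·1 + (-3)·0) = (-5, 3)
w2 = Jw1 = ((-5)·(-5) + 4·3; 3·(-5) + (-3)·3) = (37, -24)
w3 = Jw2 = (-281, 183)
Jw3 = (2137, -1392)
w3·Jw3 = (-281)·2137 + 183·(-1392) = -855233; w3·w3 = (-281)·(-281) + 183·183 = 112450
λ ≈ -855233/112450 = -7.60545

λ ≈ -7.60545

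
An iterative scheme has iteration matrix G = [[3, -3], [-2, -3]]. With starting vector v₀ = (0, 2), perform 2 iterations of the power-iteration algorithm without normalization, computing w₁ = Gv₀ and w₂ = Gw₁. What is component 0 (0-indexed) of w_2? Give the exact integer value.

w1 = Gv₀ = (3·0 + (-3)·2; (-2)·0 + (-3)·2) = (-6, -6)
w2 = Gw1 = (3·(-6) + (-3)·(-6); (-2)·(-6) + (-3)·(-6)) = (0, 30)
The requested component of w2 is 0.

0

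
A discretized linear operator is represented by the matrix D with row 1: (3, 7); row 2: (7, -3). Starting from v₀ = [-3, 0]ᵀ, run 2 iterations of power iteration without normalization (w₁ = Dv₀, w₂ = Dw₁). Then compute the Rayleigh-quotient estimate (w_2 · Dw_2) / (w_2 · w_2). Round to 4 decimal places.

w1 = Dv₀ = (3·(-3) + 7·0; 7·(-3) + (-3)·0) = (-9, -21)
w2 = Dw1 = (3·(-9) + 7·(-21); 7·(-9) + (-3)·(-21)) = (-174, 0)
Dw2 = (-522, -1218)
w2·Dw2 = (-174)·(-522) + 0·(-1218) = 90828; w2·w2 = (-174)·(-174) + 0·0 = 30276
λ ≈ 90828/30276 = 3.0000

λ ≈ 3.0000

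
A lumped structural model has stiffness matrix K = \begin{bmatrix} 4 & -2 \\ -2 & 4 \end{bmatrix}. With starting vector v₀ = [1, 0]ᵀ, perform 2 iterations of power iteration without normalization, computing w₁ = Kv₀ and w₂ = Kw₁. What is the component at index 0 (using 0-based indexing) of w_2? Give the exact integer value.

20

w1 = Kv₀ = (4·1 + (-2)·0; (-2)·1 + 4·0) = (4, -2)
w2 = Kw1 = (4·4 + (-2)·(-2); (-2)·4 + 4·(-2)) = (20, -16)
The requested component of w2 is 20.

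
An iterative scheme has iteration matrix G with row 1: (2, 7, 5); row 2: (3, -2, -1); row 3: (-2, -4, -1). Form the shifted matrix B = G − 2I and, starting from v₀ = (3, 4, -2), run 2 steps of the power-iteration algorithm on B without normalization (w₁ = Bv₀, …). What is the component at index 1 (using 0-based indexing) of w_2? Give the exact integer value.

90

B = G − 2I has rows (0, 7, 5); (3, -4, -1); (-2, -4, -3)
w1 = Bv₀ = (0·3 + 7·4 + 5·(-2); 3·3 + (-4)·4 + (-1)·(-2); (-2)·3 + (-4)·4 + (-3)·(-2)) = (18, -5, -16)
w2 = Bw1 = (0·18 + 7·(-5) + 5·(-16); 3·18 + (-4)·(-5) + (-1)·(-16); (-2)·18 + (-4)·(-5) + (-3)·(-16)) = (-115, 90, 32)
Requested component of w2: 90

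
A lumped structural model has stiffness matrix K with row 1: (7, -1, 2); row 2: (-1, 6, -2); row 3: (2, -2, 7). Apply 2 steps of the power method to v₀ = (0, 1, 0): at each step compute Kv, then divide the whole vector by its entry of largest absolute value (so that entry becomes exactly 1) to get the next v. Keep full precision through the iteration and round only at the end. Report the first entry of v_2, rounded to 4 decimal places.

-0.4146

Kv0 = (-1.00000, 6.00000, -2.00000); divide by 6.00000 → v1 = (-0.16667, 1.00000, -0.33333)
Kv1 = (-2.83333, 6.83333, -4.66667); divide by 6.83333 → v2 = (-0.41463, 1.00000, -0.68293)
Requested entry of v2: -17/41 = -0.4146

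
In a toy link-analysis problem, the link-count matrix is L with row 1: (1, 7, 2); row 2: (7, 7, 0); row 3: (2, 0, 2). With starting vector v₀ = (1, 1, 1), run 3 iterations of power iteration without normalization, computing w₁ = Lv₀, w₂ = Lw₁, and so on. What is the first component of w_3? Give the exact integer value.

w1 = Lv₀ = (1·1 + 7·1 + 2·1; 7·1 + 7·1 + 0·1; 2·1 + 0·1 + 2·1) = (10, 14, 4)
w2 = Lw1 = (1·10 + 7·14 + 2·4; 7·10 + 7·14 + 0·4; 2·10 + 0·14 + 2·4) = (116, 168, 28)
w3 = Lw2 = (1348, 1988, 288)
The requested component of w3 is 1348.

1348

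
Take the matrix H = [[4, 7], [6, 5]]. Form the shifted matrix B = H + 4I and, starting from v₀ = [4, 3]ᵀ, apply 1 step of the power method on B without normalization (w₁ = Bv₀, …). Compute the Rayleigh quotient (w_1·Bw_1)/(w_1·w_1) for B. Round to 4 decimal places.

B = H + 4I has rows (8, 7); (6, 9)
w1 = Bv₀ = (8·4 + 7·3; 6·4 + 9·3) = (53, 51)
Bw1 = (781, 777)
w1·Bw1 = 81020; w1·w1 = 5410; μ ≈ 81020/5410 = 14.9760

14.9760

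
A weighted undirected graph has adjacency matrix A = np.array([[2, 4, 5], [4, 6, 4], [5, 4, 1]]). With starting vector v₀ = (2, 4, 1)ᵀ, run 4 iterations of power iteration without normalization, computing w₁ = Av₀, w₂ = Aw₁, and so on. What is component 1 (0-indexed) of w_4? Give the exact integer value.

w1 = Av₀ = (25, 36, 27)
w2 = Aw1 = (329, 424, 296)
w3 = Aw2 = (3834, 5044, 3637)
w4 = Aw3 = (46029, 60148, 42983)
The requested component of w4 is 60148.

60148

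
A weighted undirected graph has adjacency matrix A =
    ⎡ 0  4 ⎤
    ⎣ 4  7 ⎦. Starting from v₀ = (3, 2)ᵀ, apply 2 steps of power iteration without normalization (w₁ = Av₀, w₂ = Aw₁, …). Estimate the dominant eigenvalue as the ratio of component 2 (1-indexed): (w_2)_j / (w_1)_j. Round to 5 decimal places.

w1 = Av₀ = (0·3 + 4·2; 4·3 + 7·2) = (8, 26)
w2 = Aw1 = (0·8 + 4·26; 4·8 + 7·26) = (104, 214)
Ratio at component: 214 / 26 = 8.23077

8.23077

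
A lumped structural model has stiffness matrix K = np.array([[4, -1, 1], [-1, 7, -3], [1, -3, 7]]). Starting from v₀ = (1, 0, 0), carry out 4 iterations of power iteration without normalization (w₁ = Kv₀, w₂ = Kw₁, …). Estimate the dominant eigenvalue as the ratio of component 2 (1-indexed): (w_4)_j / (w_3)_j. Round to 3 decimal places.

10.633

w1 = Kv₀ = (4·1 + (-1)·0 + 1·0; (-1)·1 + 7·0 + (-3)·0; 1·1 + (-3)·0 + 7·0) = (4, -1, 1)
w2 = Kw1 = (4·4 + (-1)·(-1) + 1·1; (-1)·4 + 7·(-1) + (-3)·1; 1·4 + (-3)·(-1) + 7·1) = (18, -14, 14)
w3 = Kw2 = (100, -158, 158)
w4 = Kw3 = (716, -1680, 1680)
Ratio at component: -1680 / -158 = 10.633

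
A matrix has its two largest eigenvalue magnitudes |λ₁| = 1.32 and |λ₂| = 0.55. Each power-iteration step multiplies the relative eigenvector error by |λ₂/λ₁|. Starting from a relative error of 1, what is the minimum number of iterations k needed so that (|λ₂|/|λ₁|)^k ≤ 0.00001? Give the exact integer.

|λ₂/λ₁| = 0.55/1.32 = 0.41667
Need k ≥ ln(0.00001) / ln(0.41667) = -11.5129 / -0.8755 ≈ 13.151
Smallest integer k satisfying the bound: 14

14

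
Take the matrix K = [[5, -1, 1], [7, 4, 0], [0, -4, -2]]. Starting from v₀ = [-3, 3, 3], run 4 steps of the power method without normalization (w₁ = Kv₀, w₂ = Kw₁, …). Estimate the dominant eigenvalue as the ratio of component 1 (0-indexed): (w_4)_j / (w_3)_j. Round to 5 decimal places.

w1 = Kv₀ = (5·(-3) + (-1)·3 + 1·3; 7·(-3) + 4·3 + 0·3; 0·(-3) + (-4)·3 + (-2)·3) = (-15, -9, -18)
w2 = Kw1 = (5·(-15) + (-1)·(-9) + 1·(-18); 7·(-15) + 4·(-9) + 0·(-18); 0·(-15) + (-4)·(-9) + (-2)·(-18)) = (-84, -141, 72)
w3 = Kw2 = (-207, -1152, 420)
w4 = Kw3 = (537, -6057, 3768)
Ratio at component: -6057 / -1152 = 5.25781

5.25781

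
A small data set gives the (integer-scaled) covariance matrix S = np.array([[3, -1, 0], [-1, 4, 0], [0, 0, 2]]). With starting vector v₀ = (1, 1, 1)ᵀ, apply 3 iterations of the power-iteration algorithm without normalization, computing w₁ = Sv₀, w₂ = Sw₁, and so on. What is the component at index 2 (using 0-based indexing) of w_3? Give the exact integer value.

8

w1 = Sv₀ = (3·1 + (-1)·1 + 0·1; (-1)·1 + 4·1 + 0·1; 0·1 + 0·1 + 2·1) = (2, 3, 2)
w2 = Sw1 = (3·2 + (-1)·3 + 0·2; (-1)·2 + 4·3 + 0·2; 0·2 + 0·3 + 2·2) = (3, 10, 4)
w3 = Sw2 = (-1, 37, 8)
The requested component of w3 is 8.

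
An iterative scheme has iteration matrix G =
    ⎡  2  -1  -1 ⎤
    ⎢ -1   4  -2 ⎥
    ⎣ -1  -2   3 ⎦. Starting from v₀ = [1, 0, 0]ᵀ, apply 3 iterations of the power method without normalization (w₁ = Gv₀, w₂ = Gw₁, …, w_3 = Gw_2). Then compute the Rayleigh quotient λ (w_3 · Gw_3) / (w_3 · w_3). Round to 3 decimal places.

λ ≈ 3.482

w1 = Gv₀ = (2, -1, -1)
w2 = Gw1 = (6, -4, -3)
w3 = Gw2 = (19, -16, -7)
Gw3 = (61, -69, -8)
w3·Gw3 = 19·61 + (-16)·(-69) + (-7)·(-8) = 2319; w3·w3 = 19·19 + (-16)·(-16) + (-7)·(-7) = 666
λ ≈ 2319/666 = 3.482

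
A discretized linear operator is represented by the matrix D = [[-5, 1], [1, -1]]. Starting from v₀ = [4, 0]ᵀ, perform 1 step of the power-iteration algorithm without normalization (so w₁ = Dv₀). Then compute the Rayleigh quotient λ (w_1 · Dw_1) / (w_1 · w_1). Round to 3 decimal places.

λ ≈ -5.231

w1 = Dv₀ = ((-5)·4 + 1·0; 1·4 + (-1)·0) = (-20, 4)
Dw1 = (104, -24)
w1·Dw1 = (-20)·104 + 4·(-24) = -2176; w1·w1 = (-20)·(-20) + 4·4 = 416
λ ≈ -2176/416 = -5.231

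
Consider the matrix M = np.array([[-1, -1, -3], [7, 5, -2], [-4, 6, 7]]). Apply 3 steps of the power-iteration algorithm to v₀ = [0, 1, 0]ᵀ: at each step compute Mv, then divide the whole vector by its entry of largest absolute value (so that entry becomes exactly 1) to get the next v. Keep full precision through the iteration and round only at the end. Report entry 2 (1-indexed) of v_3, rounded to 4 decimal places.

Mv0 = (-1.00000, 5.00000, 6.00000); divide by 6.00000 → v1 = (-0.16667, 0.83333, 1.00000)
Mv1 = (-3.66667, 1.00000, 12.66667); divide by 12.66667 → v2 = (-0.28947, 0.07895, 1.00000)
Mv2 = (-2.78947, -3.63158, 8.63158); divide by 8.63158 → v3 = (-0.32317, -0.42073, 1.00000)
Requested entry of v3: -276/656 = -0.4207

-0.4207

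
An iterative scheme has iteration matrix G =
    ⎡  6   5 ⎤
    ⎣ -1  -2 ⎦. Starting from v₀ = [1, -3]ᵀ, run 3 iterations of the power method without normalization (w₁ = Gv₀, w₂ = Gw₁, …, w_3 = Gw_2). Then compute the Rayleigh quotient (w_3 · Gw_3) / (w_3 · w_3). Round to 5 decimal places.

λ ≈ 5.09448

w1 = Gv₀ = (6·1 + 5·(-3); (-1)·1 + (-2)·(-3)) = (-9, 5)
w2 = Gw1 = (6·(-9) + 5·5; (-1)·(-9) + (-2)·5) = (-29, -1)
w3 = Gw2 = (-179, 31)
Gw3 = (-919, 117)
w3·Gw3 = (-179)·(-919) + 31·117 = 168128; w3·w3 = (-179)·(-179) + 31·31 = 33002
λ ≈ 168128/33002 = 5.09448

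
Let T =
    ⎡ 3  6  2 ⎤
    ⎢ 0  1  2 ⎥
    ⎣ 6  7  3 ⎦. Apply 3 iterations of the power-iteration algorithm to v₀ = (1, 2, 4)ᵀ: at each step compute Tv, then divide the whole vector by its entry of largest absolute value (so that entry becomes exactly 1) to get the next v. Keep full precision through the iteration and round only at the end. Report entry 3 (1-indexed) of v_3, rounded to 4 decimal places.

1.0000

Tv0 = (23.00000, 10.00000, 32.00000); divide by 32.00000 → v1 = (0.71875, 0.31250, 1.00000)
Tv1 = (6.03125, 2.31250, 9.50000); divide by 9.50000 → v2 = (0.63487, 0.24342, 1.00000)
Tv2 = (5.36513, 2.24342, 8.51316); divide by 8.51316 → v3 = (0.63022, 0.26352, 1.00000)
Requested entry of v3: 2588/2588 = 1.0000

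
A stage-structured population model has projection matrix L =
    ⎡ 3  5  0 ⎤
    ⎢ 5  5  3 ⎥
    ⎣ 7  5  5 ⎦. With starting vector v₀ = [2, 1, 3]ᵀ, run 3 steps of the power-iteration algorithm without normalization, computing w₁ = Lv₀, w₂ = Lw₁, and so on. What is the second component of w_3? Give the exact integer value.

w1 = Lv₀ = (11, 24, 34)
w2 = Lw1 = (153, 277, 367)
w3 = Lw2 = (1844, 3251, 4291)
The requested component of w3 is 3251.

3251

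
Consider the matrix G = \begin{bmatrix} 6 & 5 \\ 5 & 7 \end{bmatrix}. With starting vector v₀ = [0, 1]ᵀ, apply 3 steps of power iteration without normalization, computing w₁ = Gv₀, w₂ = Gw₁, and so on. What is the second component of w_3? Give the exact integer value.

843

w1 = Gv₀ = (6·0 + 5·1; 5·0 + 7·1) = (5, 7)
w2 = Gw1 = (6·5 + 5·7; 5·5 + 7·7) = (65, 74)
w3 = Gw2 = (760, 843)
The requested component of w3 is 843.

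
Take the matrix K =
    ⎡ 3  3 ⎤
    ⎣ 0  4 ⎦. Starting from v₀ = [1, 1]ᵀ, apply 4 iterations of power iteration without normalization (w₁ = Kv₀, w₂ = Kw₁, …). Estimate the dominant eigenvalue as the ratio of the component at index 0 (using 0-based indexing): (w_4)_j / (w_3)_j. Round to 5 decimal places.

λ ≈ 4.39130

w1 = Kv₀ = (3·1 + 3·1; 0·1 + 4·1) = (6, 4)
w2 = Kw1 = (3·6 + 3·4; 0·6 + 4·4) = (30, 16)
w3 = Kw2 = (138, 64)
w4 = Kw3 = (606, 256)
Ratio at component: 606 / 138 = 4.39130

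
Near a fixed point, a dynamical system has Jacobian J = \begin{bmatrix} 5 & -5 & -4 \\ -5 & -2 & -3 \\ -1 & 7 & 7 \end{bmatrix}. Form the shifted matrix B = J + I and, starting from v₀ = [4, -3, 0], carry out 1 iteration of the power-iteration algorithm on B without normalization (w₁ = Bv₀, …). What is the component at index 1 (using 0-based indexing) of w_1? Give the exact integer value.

B = J + I has rows (6, -5, -4); (-5, -1, -3); (-1, 7, 8)
w1 = Bv₀ = (39, -17, -25)
Requested component of w1: -17

-17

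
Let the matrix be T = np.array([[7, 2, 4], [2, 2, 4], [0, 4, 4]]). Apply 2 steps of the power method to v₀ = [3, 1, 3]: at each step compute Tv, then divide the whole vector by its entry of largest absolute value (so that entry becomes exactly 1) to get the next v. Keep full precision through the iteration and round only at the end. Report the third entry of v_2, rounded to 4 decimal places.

Tv0 = (35.00000, 20.00000, 16.00000); divide by 35.00000 → v1 = (1.00000, 0.57143, 0.45714)
Tv1 = (9.97143, 4.97143, 4.11429); divide by 9.97143 → v2 = (1.00000, 0.49857, 0.41261)
Requested entry of v2: 144/349 = 0.4126

0.4126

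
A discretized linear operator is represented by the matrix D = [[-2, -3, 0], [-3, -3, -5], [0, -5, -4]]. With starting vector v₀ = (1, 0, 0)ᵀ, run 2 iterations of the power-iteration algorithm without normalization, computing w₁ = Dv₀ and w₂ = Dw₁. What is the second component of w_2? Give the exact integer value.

w1 = Dv₀ = (-2, -3, 0)
w2 = Dw1 = (13, 15, 15)
The requested component of w2 is 15.

15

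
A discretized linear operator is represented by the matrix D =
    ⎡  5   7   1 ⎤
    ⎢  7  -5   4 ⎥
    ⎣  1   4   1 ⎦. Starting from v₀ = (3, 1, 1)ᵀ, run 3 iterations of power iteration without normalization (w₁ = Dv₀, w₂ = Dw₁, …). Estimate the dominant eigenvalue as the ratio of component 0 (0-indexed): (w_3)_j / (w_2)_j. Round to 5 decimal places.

λ ≈ 7.89734

w1 = Dv₀ = (5·3 + 7·1 + 1·1; 7·3 + (-5)·1 + 4·1; 1·3 + 4·1 + 1·1) = (23, 20, 8)
w2 = Dw1 = (5·23 + 7·20 + 1·8; 7·23 + (-5)·20 + 4·8; 1·23 + 4·20 + 1·8) = (263, 93, 111)
w3 = Dw2 = (2077, 1820, 746)
Ratio at component: 2077 / 263 = 7.89734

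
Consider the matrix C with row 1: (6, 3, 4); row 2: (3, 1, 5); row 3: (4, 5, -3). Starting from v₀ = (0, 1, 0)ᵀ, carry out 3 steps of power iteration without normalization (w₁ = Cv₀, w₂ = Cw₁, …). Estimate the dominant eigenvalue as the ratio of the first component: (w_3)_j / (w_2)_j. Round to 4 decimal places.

8.7561

w1 = Cv₀ = (6·0 + 3·1 + 4·0; 3·0 + 1·1 + 5·0; 4·0 + 5·1 + (-3)·0) = (3, 1, 5)
w2 = Cw1 = (6·3 + 3·1 + 4·5; 3·3 + 1·1 + 5·5; 4·3 + 5·1 + (-3)·5) = (41, 35, 2)
w3 = Cw2 = (359, 168, 333)
Ratio at component: 359 / 41 = 8.7561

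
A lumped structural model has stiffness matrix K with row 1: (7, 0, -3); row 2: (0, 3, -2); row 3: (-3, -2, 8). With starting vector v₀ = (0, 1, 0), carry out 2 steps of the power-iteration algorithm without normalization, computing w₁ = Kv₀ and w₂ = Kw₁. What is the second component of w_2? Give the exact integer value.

w1 = Kv₀ = (7·0 + 0·1 + (-3)·0; 0·0 + 3·1 + (-2)·0; (-3)·0 + (-2)·1 + 8·0) = (0, 3, -2)
w2 = Kw1 = (7·0 + 0·3 + (-3)·(-2); 0·0 + 3·3 + (-2)·(-2); (-3)·0 + (-2)·3 + 8·(-2)) = (6, 13, -22)
The requested component of w2 is 13.

13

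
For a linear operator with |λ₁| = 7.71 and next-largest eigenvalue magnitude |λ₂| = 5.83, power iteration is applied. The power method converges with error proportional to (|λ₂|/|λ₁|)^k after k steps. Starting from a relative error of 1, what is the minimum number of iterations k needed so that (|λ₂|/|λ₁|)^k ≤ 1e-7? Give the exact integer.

58

|λ₂/λ₁| = 5.83/7.71 = 0.75616
Need k ≥ ln(1e-7) / ln(0.75616) = -16.1181 / -0.2795 ≈ 57.667
Smallest integer k satisfying the bound: 58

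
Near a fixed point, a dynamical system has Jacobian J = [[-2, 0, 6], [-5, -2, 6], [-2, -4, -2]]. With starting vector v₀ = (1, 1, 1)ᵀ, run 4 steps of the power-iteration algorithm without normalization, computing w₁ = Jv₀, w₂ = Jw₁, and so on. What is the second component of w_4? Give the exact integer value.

224

w1 = Jv₀ = ((-2)·1 + 0·1 + 6·1; (-5)·1 + (-2)·1 + 6·1; (-2)·1 + (-4)·1 + (-2)·1) = (4, -1, -8)
w2 = Jw1 = ((-2)·4 + 0·(-1) + 6·(-8); (-5)·4 + (-2)·(-1) + 6·(-8); (-2)·4 + (-4)·(-1) + (-2)·(-8)) = (-56, -66, 12)
w3 = Jw2 = (184, 484, 352)
w4 = Jw3 = (1744, 224, -3008)
The requested component of w4 is 224.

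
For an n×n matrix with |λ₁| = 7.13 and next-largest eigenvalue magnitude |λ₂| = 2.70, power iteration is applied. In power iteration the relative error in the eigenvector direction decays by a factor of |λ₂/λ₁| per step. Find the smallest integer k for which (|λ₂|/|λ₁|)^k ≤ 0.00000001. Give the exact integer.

19

|λ₂/λ₁| = 2.70/7.13 = 0.37868
Need k ≥ ln(0.00000001) / ln(0.37868) = -18.4207 / -0.9711 ≈ 18.970
Smallest integer k satisfying the bound: 19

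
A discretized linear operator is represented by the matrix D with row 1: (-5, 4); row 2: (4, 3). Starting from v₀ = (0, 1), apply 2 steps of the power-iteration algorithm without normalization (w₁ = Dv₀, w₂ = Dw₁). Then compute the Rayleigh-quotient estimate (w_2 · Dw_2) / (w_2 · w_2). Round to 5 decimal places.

-0.06531

w1 = Dv₀ = (4, 3)
w2 = Dw1 = (-8, 25)
Dw2 = (140, 43)
w2·Dw2 = (-8)·140 + 25·43 = -45; w2·w2 = (-8)·(-8) + 25·25 = 689
λ ≈ -45/689 = -0.06531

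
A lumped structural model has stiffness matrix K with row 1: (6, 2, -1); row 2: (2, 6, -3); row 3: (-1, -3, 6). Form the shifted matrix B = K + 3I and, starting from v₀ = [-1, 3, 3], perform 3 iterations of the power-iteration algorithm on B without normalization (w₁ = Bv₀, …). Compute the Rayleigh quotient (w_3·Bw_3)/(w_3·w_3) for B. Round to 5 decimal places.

μ ≈ 8.27166

B = K + 3I has rows (9, 2, -1); (2, 9, -3); (-1, -3, 9)
w1 = Bv₀ = (9·(-1) + 2·3 + (-1)·3; 2·(-1) + 9·3 + (-3)·3; (-1)·(-1) + (-3)·3 + 9·3) = (-6, 16, 19)
w2 = Bw1 = (9·(-6) + 2·16 + (-1)·19; 2·(-6) + 9·16 + (-3)·19; (-1)·(-6) + (-3)·16 + 9·19) = (-41, 75, 129)
w3 = Bw2 = (-348, 206, 977)
Bw3 = (-3697, -1773, 8523)
w3·Bw3 = 9248289; w3·w3 = 1118069; μ ≈ 9248289/1118069 = 8.27166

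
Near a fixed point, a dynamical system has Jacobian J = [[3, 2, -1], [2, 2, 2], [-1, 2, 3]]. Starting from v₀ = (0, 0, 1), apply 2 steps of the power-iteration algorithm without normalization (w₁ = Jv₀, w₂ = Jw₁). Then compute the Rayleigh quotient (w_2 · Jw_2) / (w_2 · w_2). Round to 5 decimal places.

4.42424

w1 = Jv₀ = (3·0 + 2·0 + (-1)·1; 2·0 + 2·0 + 2·1; (-1)·0 + 2·0 + 3·1) = (-1, 2, 3)
w2 = Jw1 = (3·(-1) + 2·2 + (-1)·3; 2·(-1) + 2·2 + 2·3; (-1)·(-1) + 2·2 + 3·3) = (-2, 8, 14)
Jw2 = (-4, 40, 60)
w2·Jw2 = (-2)·(-4) + 8·40 + 14·60 = 1168; w2·w2 = (-2)·(-2) + 8·8 + 14·14 = 264
λ ≈ 1168/264 = 4.42424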